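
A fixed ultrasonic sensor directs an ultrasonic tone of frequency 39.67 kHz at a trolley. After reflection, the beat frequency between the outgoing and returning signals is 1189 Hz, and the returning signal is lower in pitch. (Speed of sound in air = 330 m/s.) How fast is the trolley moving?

5.0 m/s

Double Doppler shift off a moving reflector: f₂ = f₀ · (v + u)/(v − u) (u > 0 toward emitter).
Returning signal is lower, so f₂ = f₀ − Δf = 39670 − 1189 = 38481 Hz.
Rearranging, u = v · (f₂ − f₀)/(f₂ + f₀) = 330 × -1189/78151 ≈ -5.0 m/s.
So the trolley is moving at 5.0 m/s away from the emitter.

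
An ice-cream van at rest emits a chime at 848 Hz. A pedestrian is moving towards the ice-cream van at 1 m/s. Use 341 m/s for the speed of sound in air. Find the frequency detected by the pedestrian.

850 Hz

Moving observer, stationary source: f' = f · (v + v_o)/v.
f' = 848 × (341 + 1)/341 = 848 × 342/341 ≈ 850 Hz.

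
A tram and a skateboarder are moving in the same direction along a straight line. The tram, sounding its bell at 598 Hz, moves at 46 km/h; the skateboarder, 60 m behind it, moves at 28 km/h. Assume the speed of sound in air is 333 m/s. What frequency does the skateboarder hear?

589 Hz

46 km/h = 12.78 m/s; 28 km/h = 7.778 m/s.
The skateboarder is behind, so the tram is moving away from it while the skateboarder is moving toward the tram.
With source receding and observer approaching, f' = f · (v + v_o)/(v + v_s).
f' = 598 × (333 + 7.778)/(333 + 12.78) = 598 × 340.78/345.78 ≈ 589 Hz.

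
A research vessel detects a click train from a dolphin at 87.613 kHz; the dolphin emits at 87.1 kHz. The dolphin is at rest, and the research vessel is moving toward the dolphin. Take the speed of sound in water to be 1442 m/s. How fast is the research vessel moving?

f' = f · (v + v_o)/v ⇒ v_o = v · |f'/f − 1|.
v_o = 1442 × |87.613/87.1 − 1| = 1442 × 0.00589 ≈ 8.5 m/s.

8.5 m/s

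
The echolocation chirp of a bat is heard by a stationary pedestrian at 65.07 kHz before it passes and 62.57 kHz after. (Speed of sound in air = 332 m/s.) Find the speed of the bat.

6.5 m/s

f₁/f₂ = (v + v_s)/(v − v_s), so v_s = v · (f₁ − f₂)/(f₁ + f₂).
v_s = 332 × (65.07 − 62.57)/(65.07 + 62.57) = 332 × 2.50/127.64 ≈ 6.5 m/s.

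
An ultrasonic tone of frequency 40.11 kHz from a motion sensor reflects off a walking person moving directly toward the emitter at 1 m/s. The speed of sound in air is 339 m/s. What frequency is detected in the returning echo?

At the walking person (a moving observer), f₁ = f₀ · (v + u)/v = 40.11 × 340/339 ≈ 40.2 kHz.
The reflection then acts as a moving source: f₂ = f₁ · v/(v − u) ≈ 40.3 kHz.

40.3 kHz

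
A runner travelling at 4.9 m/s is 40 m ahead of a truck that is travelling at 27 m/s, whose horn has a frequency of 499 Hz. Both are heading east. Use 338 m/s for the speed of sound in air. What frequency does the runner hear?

534 Hz

The runner is ahead, so the truck is moving toward it while the runner is moving away from the truck.
With source approaching and observer receding, f' = f · (v − v_o)/(v − v_s).
f' = 499 × (338 − 4.9)/(338 − 27) = 499 × 333.1/311 ≈ 534 Hz.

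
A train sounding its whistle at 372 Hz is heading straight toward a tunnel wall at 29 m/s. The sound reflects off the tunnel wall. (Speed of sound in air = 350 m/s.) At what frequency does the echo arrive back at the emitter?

The tunnel wall receives the sound from a moving source: f₁ = f₀ · v/(v − v_e) = 372 × 350/321 ≈ 406 Hz.
On the return leg the train is a moving observer: f₂ = f₁ · (v + v_e)/v = 406 × 379/350 ≈ 439 Hz.

439 Hz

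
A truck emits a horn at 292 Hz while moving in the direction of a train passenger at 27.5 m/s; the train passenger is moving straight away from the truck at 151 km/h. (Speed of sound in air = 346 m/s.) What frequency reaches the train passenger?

279 Hz

151 km/h = 41.94 m/s.
Both move, so f' = f · (v − v_o)/(v − v_s).
f' = 292 × (346 − 41.94)/(346 − 27.5) = 292 × 304.06/318.5 ≈ 279 Hz.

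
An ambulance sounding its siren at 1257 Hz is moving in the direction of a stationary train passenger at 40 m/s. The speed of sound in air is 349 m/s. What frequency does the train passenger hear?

1420 Hz

Only the source moves, toward the listener, so f' = f · v/(v − v_s).
f' = 1257 × 349/(349 − 40) = 1257 × 349/309 ≈ 1420 Hz.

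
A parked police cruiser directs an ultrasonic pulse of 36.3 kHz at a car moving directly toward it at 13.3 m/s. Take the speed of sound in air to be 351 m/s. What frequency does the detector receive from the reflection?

The car first receives the wave as a moving observer: f₁ = f₀ · (v + u)/v = 36.3 × (351 + 13.3)/351 ≈ 37.7 kHz.
The reflection then acts as a moving source: f₂ = f₁ · v/(v − u) ≈ 39.2 kHz.

39.2 kHz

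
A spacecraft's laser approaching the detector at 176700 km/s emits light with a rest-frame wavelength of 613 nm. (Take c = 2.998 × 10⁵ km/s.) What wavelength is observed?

311.6 nm

β = v/c = 176700/299800 = 0.5894.
Relativistic Doppler for wavelength: λ' = λ₀ · √((1 − β)/(1 + β)).
λ' = 613 × √(0.4106/1.5894) = 613 × 0.50827 ≈ 311.6 nm.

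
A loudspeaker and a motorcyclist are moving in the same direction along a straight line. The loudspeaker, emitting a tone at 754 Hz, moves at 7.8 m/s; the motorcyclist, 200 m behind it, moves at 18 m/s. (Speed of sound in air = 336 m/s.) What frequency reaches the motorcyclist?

The motorcyclist is behind, so the loudspeaker is moving away from it while the motorcyclist is moving toward the loudspeaker.
General Doppler shift: f' = f · (v + v_o)/(v + v_s).
f' = 754 × (336 + 18)/(336 + 7.8) = 754 × 354/343.8 ≈ 776 Hz.

776 Hz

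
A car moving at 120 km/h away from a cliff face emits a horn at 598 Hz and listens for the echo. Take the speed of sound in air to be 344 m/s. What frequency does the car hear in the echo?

120 km/h = 33.33 m/s.
The cliff face receives the sound from a moving source: f₁ = f₀ · v/(v + v_e) = 598 × 344/377.33 ≈ 545 Hz.
On the return leg the car is a moving observer: f₂ = f₁ · (v − v_e)/v = 545 × 310.67/344 ≈ 492 Hz.
Equivalently f₂ = f₀ · (v − v_e)/(v + v_e).

492 Hz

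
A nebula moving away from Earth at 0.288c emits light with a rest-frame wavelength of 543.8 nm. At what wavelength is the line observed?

Relativistic Doppler for wavelength: λ' = λ₀ · √((1 + β)/(1 − β)).
λ' = 543.8 × √(1.2880/0.7120) = 543.8 × 1.34499 ≈ 731.4 nm.

731.4 nm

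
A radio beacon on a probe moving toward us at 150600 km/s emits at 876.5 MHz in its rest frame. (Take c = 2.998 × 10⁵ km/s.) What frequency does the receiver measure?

1522.9 MHz

β = v/c = 150600/299800 = 0.5023.
Relativistic Doppler for frequency: f' = f₀ · √((1 + β)/(1 − β)).
f' = 876.5 × √(1.5023/0.4977) = 876.5 × 1.73746 ≈ 1522.9 MHz.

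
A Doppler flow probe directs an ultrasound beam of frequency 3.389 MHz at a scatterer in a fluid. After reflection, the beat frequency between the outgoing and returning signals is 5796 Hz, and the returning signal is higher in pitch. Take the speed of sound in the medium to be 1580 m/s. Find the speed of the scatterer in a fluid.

1.35 m/s

Double Doppler shift off a moving reflector: f₂ = f₀ · (v + u)/(v − u) (u > 0 toward emitter).
Returning signal is higher, so f₂ = f₀ + Δf = 3389000 + 5796 = 3394796 Hz.
Rearranging, u = v · (f₂ − f₀)/(f₂ + f₀) = 1580 × 5796/6783796 ≈ 1.35 m/s.
So the scatterer in a fluid is moving at 1.35 m/s toward the emitter.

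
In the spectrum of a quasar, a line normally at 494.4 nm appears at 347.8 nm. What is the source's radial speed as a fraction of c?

0.338c

λ'/λ₀ = 0.7035 < 1 (blueshift), so the source is approaching.
λ'/λ₀ = √((1 − β)/(1 + β)) for an approaching source ⇒ β = (1 − r²)/(1 + r²) with r = λ'/λ₀.
β = (1 − 0.4949)/(1 + 0.4949) ≈ 0.338.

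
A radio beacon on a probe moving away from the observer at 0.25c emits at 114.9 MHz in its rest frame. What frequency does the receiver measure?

Relativistic Doppler for frequency: f' = f₀ · √((1 − β)/(1 + β)).
f' = 114.9 × √(0.7500/1.2500) = 114.9 × 0.77460 ≈ 89.0 MHz.

89.0 MHz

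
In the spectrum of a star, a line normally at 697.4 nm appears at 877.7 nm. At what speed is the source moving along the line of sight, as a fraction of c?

λ'/λ₀ = 1.2585 > 1 (redshift), so the source is receding.
λ'/λ₀ = √((1 + β)/(1 − β)) for a receding source ⇒ β = (r² − 1)/(r² + 1) with r = λ'/λ₀.
β = (1.5839 − 1)/(1.5839 + 1) ≈ 0.226.

0.226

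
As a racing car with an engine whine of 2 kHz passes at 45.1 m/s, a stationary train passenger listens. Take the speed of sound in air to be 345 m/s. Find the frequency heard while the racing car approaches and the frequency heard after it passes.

2.30 kHz approaching; 1.77 kHz receding

Approaching: f₁ = f · v/(v − v_s) = 2 × 345/299.9 ≈ 2.30 kHz.
Receding: f₂ = f · v/(v + v_s) = 2 × 345/390.1 ≈ 1.77 kHz.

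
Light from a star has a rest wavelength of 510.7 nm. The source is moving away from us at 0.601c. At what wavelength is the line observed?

1023.0 nm

Relativistic Doppler for wavelength: λ' = λ₀ · √((1 + β)/(1 − β)).
λ' = 510.7 × √(1.6010/0.3990) = 510.7 × 2.00313 ≈ 1023.0 nm.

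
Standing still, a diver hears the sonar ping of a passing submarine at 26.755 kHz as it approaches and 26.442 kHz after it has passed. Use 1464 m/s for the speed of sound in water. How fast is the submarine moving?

f₁/f₂ = (v + v_s)/(v − v_s), so v_s = v · (f₁ − f₂)/(f₁ + f₂).
v_s = 1464 × (26.755 − 26.442)/(26.755 + 26.442) = 1464 × 0.313/53.197 ≈ 8.6 m/s.

8.6 m/s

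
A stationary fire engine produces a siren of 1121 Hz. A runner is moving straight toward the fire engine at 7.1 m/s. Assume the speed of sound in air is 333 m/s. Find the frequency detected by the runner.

Only the observer moves, toward the source, so f' = f · (v + v_o)/v.
f' = 1121 × (333 + 7.1)/333 = 1121 × 340.1/333 ≈ 1145 Hz.

1145 Hz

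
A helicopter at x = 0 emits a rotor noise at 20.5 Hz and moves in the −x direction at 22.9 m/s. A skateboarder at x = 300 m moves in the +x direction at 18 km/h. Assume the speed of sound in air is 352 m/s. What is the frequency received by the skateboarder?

18 km/h = 5 m/s.
The observer lies on the +x side, so the source is heading away from the observer and the observer is heading away from the source.
Both move, so f' = f · (v − v_o)/(v + v_s).
f' = 20.5 × (352 − 5)/(352 + 22.9) = 20.5 × 347/374.9 ≈ 19.0 Hz.

19.0 Hz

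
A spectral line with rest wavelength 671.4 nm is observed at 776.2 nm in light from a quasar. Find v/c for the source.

λ'/λ₀ = 1.1561 > 1 (redshift), so the source is receding.
λ'/λ₀ = √((1 + β)/(1 − β)) for a receding source ⇒ β = (r² − 1)/(r² + 1) with r = λ'/λ₀.
β = (1.3365 − 1)/(1.3365 + 1) ≈ 0.144.

0.144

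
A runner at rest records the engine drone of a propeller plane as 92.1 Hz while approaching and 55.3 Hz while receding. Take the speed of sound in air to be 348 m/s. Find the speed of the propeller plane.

f₁/f₂ = (v + v_s)/(v − v_s), so v_s = v · (f₁ − f₂)/(f₁ + f₂).
v_s = 348 × (92.1 − 55.3)/(92.1 + 55.3) = 348 × 36.8/147.4 ≈ 87 m/s.

87 m/s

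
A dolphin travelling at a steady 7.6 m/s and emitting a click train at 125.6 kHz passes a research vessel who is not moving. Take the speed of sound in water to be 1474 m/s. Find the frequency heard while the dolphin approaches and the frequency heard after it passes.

Approaching: f₁ = f · v/(v − v_s) = 125.6 × 1474/1466.4 ≈ 126.3 kHz.
Receding: f₂ = f · v/(v + v_s) = 125.6 × 1474/1481.6 ≈ 125.0 kHz.

126.3 kHz approaching; 125.0 kHz receding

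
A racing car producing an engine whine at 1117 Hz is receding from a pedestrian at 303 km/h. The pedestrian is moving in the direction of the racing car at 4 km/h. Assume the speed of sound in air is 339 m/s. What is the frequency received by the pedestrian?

303 km/h = 84.17 m/s; 4 km/h = 1.111 m/s.
With source receding and observer approaching, f' = f · (v + v_o)/(v + v_s).
f' = 1117 × (339 + 1.111)/(339 + 84.17) = 1117 × 340.11/423.17 ≈ 898 Hz.

898 Hz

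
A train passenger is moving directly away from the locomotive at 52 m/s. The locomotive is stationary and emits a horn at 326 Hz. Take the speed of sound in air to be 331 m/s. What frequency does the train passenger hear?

Moving observer, stationary source: f' = f · (v − v_o)/v.
f' = 326 × (331 − 52)/331 = 326 × 279/331 ≈ 275 Hz.

275 Hz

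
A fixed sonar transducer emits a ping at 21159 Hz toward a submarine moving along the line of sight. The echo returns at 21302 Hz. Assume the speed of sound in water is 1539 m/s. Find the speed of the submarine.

5.2 m/s

Double Doppler shift off a moving reflector: f₂ = f₀ · (v + u)/(v − u) (u > 0 toward emitter).
Rearranging, u = v · (f₂ − f₀)/(f₂ + f₀) = 1539 × 143/42461 ≈ 5.2 m/s.
So the submarine is moving at 5.2 m/s toward the emitter.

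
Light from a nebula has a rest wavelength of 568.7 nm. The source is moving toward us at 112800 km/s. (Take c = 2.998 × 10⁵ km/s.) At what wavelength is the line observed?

382.9 nm

β = v/c = 112800/299800 = 0.3763.
Relativistic Doppler for wavelength: λ' = λ₀ · √((1 − β)/(1 + β)).
λ' = 568.7 × √(0.6237/1.3763) = 568.7 × 0.67322 ≈ 382.9 nm.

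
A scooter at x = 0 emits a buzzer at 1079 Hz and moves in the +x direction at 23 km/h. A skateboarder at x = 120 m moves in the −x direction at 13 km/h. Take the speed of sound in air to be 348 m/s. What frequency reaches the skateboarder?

1111 Hz

23 km/h = 6.389 m/s; 13 km/h = 3.611 m/s.
The observer lies on the +x side, so the source is heading toward the observer and the observer is heading toward the source.
With source approaching and observer approaching, f' = f · (v + v_o)/(v − v_s).
f' = 1079 × (348 + 3.611)/(348 − 6.389) = 1079 × 351.61/341.61 ≈ 1111 Hz.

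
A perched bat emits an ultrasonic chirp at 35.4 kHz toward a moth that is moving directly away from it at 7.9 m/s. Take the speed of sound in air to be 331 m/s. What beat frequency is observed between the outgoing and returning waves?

1650 Hz

At the moth (a moving observer), f₁ = f₀ · (v − u)/v = 35.4 × 323.1/331 ≈ 34.555 kHz.
On reflection it acts as a source moving away from the stationary detector: f₂ = f₁ · v/(v + u) = 34.555 × 331/338.9 ≈ 33.750 kHz.
Equivalently f₂ = f₀ · (v − u)/(v + u).
Beat frequency (with f₀ = 35400 Hz): |f₂ − f₀| = 2u·f₀/(v + u) = 2 × 7.9 × 35400/338.9 ≈ 1650 Hz.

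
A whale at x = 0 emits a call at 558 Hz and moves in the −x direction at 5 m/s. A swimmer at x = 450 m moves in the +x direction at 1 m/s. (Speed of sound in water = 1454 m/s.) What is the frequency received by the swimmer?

556 Hz

The observer lies on the +x side, so the source is heading away from the observer and the observer is heading away from the source.
General Doppler shift: f' = f · (v − v_o)/(v + v_s).
f' = 558 × (1454 − 1)/(1454 + 5) = 558 × 1453/1459 ≈ 556 Hz.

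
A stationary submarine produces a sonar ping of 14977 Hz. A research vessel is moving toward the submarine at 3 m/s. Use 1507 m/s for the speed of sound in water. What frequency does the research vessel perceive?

15007 Hz

Moving observer, stationary source: f' = f · (v + v_o)/v.
f' = 14977 × (1507 + 3)/1507 = 14977 × 1510/1507 ≈ 15007 Hz.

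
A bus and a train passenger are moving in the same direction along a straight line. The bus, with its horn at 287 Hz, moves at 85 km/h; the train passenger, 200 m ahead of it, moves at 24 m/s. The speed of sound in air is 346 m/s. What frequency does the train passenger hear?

85 km/h = 23.61 m/s.
The train passenger is ahead, so the bus is moving toward it while the train passenger is moving away from the bus.
With source approaching and observer receding, f' = f · (v − v_o)/(v − v_s).
f' = 287 × (346 − 24)/(346 − 23.61) = 287 × 322/322.39 ≈ 287 Hz.

287 Hz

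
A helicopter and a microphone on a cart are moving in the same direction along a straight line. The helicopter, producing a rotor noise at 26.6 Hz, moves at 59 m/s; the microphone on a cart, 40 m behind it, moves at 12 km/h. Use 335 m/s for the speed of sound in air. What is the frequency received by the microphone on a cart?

22.8 Hz

12 km/h = 3.333 m/s.
The microphone on a cart is behind, so the helicopter is moving away from it while the microphone on a cart is moving toward the helicopter.
Both move, so f' = f · (v + v_o)/(v + v_s).
f' = 26.6 × (335 + 3.333)/(335 + 59) = 26.6 × 338.33/394 ≈ 22.8 Hz.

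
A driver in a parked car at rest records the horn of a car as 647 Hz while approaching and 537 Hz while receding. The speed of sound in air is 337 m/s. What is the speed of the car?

31 m/s

f₁/f₂ = (v + v_s)/(v − v_s), so v_s = v · (f₁ − f₂)/(f₁ + f₂).
v_s = 337 × (647 − 537)/(647 + 537) = 337 × 110/1184 ≈ 31 m/s.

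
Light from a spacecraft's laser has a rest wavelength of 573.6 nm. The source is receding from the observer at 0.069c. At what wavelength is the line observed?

614.6 nm

Relativistic Doppler for wavelength: λ' = λ₀ · √((1 + β)/(1 − β)).
λ' = 573.6 × √(1.0690/0.9310) = 573.6 × 1.07155 ≈ 614.6 nm.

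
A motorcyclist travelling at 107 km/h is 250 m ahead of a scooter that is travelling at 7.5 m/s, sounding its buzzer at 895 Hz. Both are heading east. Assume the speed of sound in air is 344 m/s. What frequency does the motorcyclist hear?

107 km/h = 29.72 m/s.
The motorcyclist is ahead, so the scooter is moving toward it while the motorcyclist is moving away from the scooter.
Both move, so f' = f · (v − v_o)/(v − v_s).
f' = 895 × (344 − 29.72)/(344 − 7.5) = 895 × 314.28/336.5 ≈ 836 Hz.

836 Hz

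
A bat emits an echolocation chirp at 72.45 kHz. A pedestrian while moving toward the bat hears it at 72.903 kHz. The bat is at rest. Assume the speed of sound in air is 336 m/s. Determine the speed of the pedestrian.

2.10 m/s

f' = f · (v + v_o)/v ⇒ v_o = v · |f'/f − 1|.
v_o = 336 × |72.903/72.45 − 1| = 336 × 0.006253 ≈ 2.10 m/s.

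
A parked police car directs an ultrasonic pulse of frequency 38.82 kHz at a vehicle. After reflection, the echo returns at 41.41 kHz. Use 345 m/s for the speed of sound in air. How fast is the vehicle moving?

Double Doppler shift off a moving reflector: f₂ = f₀ · (v + u)/(v − u) (u > 0 toward emitter).
Rearranging, u = v · (f₂ − f₀)/(f₂ + f₀) = 345 × 2.59/80.23 ≈ 11.1 m/s.
So the vehicle is moving at 11.1 m/s toward the emitter.

11.1 m/s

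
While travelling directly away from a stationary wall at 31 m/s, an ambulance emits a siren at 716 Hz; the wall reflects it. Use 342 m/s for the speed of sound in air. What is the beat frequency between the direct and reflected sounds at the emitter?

119 Hz

The wall receives the sound from a moving source: f₁ = f₀ · v/(v + v_e) = 716 × 342/373 ≈ 656.5 Hz.
On the return leg the ambulance is a moving observer: f₂ = f₁ · (v − v_e)/v = 656.5 × 311/342 ≈ 597.0 Hz.
Beat against the emitted tone: |f₂ − f₀| = 2v_e·f₀/(v + v_e) = 2 × 31 × 716/373 ≈ 119 Hz.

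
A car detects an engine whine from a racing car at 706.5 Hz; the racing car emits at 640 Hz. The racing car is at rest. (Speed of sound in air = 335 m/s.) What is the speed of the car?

35 m/s

f' > f, so the car is approaching.
f' = f · (v + v_o)/v ⇒ v_o = v · |f'/f − 1|.
v_o = 335 × |706.5/640 − 1| = 335 × 0.1039 ≈ 35 m/s.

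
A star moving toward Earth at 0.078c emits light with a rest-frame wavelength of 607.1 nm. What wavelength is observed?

561.5 nm

Relativistic Doppler for wavelength: λ' = λ₀ · √((1 − β)/(1 + β)).
λ' = 607.1 × √(0.9220/1.0780) = 607.1 × 0.92482 ≈ 561.5 nm.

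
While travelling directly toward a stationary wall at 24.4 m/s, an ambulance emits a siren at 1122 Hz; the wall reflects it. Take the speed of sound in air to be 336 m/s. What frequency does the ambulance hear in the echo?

1298 Hz

The wall receives the sound from a moving source: f₁ = f₀ · v/(v − v_e) = 1122 × 336/311.6 ≈ 1210 Hz.
On the return leg the ambulance is a moving observer: f₂ = f₁ · (v + v_e)/v = 1210 × 360.4/336 ≈ 1298 Hz.
Equivalently f₂ = f₀ · (v + v_e)/(v − v_e).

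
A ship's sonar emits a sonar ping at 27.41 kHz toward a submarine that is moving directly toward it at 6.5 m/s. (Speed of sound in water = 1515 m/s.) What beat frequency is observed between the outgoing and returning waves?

236 Hz

At the submarine (a moving observer), f₁ = f₀ · (v + u)/v = 27.41 × 1521.5/1515 ≈ 27.528 kHz.
On reflection it acts as a source moving toward the stationary detector: f₂ = f₁ · v/(v − u) = 27.528 × 1515/1508.5 ≈ 27.646 kHz.
Equivalently f₂ = f₀ · (v + u)/(v − u).
Beat frequency (with f₀ = 27410 Hz): |f₂ − f₀| = 2u·f₀/(v − u) = 2 × 6.5 × 27410/1508.5 ≈ 236 Hz.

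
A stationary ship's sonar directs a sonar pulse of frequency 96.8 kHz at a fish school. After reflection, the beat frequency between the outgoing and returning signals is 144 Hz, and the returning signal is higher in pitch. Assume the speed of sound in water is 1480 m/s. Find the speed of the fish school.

Double Doppler shift off a moving reflector: f₂ = f₀ · (v + u)/(v − u) (u > 0 toward emitter).
Returning signal is higher, so f₂ = f₀ + Δf = 96800 + 144 = 96944 Hz.
Rearranging, u = v · (f₂ − f₀)/(f₂ + f₀) = 1480 × 144/193744 ≈ 1.10 m/s.
So the fish school is moving at 1.10 m/s toward the emitter.

1.10 m/s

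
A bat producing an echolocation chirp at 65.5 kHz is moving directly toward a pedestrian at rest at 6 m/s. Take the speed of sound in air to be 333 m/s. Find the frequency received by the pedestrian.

Moving source, stationary observer: f' = f · v/(v − v_s) since the source is approaching.
f' = 65.5 × 333/(333 − 6) = 65.5 × 333/327 ≈ 66.7 kHz.

66.7 kHz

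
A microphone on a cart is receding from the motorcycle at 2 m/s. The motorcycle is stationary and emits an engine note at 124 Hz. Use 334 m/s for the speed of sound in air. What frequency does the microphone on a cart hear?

123 Hz

Moving observer, stationary source: f' = f · (v − v_o)/v.
f' = 124 × (334 − 2)/334 = 124 × 332/334 ≈ 123 Hz.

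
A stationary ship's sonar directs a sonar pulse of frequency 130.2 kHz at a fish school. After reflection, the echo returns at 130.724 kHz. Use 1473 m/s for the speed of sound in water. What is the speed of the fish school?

Double Doppler shift off a moving reflector: f₂ = f₀ · (v + u)/(v − u) (u > 0 toward emitter).
Rearranging, u = v · (f₂ − f₀)/(f₂ + f₀) = 1473 × 0.524/260.924 ≈ 2.96 m/s.
So the fish school is moving at 2.96 m/s toward the emitter.

2.96 m/s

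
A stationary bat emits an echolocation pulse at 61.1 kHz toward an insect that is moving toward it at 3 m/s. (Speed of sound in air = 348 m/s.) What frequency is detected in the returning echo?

At the insect (a moving observer), f₁ = f₀ · (v + u)/v = 61.1 × 351/348 ≈ 61.6 kHz.
On reflection it acts as a source moving toward the stationary detector: f₂ = f₁ · v/(v − u) = 61.6 × 348/345 ≈ 62.2 kHz.

62.2 kHz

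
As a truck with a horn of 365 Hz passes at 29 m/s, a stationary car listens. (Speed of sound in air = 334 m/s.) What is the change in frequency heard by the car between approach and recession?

Approaching: f₁ = f · v/(v − v_s) = 365 × 334/305 ≈ 399.7 Hz.
Receding: f₂ = f · v/(v + v_s) = 365 × 334/363 ≈ 335.8 Hz.
Drop: f₁ − f₂ = 2f·v·v_s/(v² − v_s²) = 2 × 365 × 334 × 29/(334² − 29²) ≈ 63.9 Hz.

63.9 Hz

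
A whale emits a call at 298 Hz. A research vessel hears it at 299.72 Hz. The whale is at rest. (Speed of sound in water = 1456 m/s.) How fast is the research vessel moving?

f' > f, so the research vessel is approaching.
f' = f · (v + v_o)/v ⇒ v_o = v · |f'/f − 1|.
v_o = 1456 × |299.72/298 − 1| = 1456 × 0.005772 ≈ 8.4 m/s.

8.4 m/s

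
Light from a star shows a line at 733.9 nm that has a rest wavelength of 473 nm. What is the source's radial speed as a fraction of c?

0.413c

λ'/λ₀ = 1.5516 > 1 (redshift), so the source is receding.
λ'/λ₀ = √((1 + β)/(1 − β)) for a receding source ⇒ β = (r² − 1)/(r² + 1) with r = λ'/λ₀.
β = (2.4074 − 1)/(2.4074 + 1) ≈ 0.413.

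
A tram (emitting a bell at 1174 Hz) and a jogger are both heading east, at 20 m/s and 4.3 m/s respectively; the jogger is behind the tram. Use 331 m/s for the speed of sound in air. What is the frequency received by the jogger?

The jogger is behind, so the tram is moving away from it while the jogger is moving toward the tram.
General Doppler shift: f' = f · (v + v_o)/(v + v_s).
f' = 1174 × (331 + 4.3)/(331 + 20) = 1174 × 335.3/351 ≈ 1121 Hz.

1121 Hz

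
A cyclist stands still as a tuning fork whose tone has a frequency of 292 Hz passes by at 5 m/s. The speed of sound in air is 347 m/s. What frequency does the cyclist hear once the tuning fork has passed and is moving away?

Receding: f₂ = f · v/(v + v_s) = 292 × 347/352 ≈ 288 Hz.

288 Hz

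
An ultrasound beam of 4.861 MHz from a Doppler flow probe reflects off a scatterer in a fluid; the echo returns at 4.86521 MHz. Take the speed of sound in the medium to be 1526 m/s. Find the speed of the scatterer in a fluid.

Double Doppler shift off a moving reflector: f₂ = f₀ · (v + u)/(v − u) (u > 0 toward emitter).
Rearranging, u = v · (f₂ − f₀)/(f₂ + f₀) = 1526 × 0.00421/9.72621 ≈ 0.66 m/s.
So the scatterer in a fluid is moving at 0.66 m/s toward the emitter.

0.66 m/s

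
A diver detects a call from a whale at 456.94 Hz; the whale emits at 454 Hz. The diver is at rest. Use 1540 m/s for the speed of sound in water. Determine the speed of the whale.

9.9 m/s

f' > f, so the whale is approaching.
f' = f · v/(v − v_s) ⇒ v_s = v · |1 − f/f'|.
v_s = 1540 × |1 − 454/456.94| = 1540 × 0.006434 ≈ 9.9 m/s.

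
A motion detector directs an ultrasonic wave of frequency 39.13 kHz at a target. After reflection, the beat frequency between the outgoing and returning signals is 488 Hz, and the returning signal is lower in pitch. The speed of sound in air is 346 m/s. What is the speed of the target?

2.17 m/s

Double Doppler shift off a moving reflector: f₂ = f₀ · (v + u)/(v − u) (u > 0 toward emitter).
Returning signal is lower, so f₂ = f₀ − Δf = 39130 − 488 = 38642 Hz.
Rearranging, u = v · (f₂ − f₀)/(f₂ + f₀) = 346 × -488/77772 ≈ -2.17 m/s.
So the target is moving at 2.17 m/s away from the emitter.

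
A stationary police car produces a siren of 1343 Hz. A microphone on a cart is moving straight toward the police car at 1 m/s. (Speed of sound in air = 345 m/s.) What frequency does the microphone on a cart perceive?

1347 Hz

Only the observer moves, toward the source, so f' = f · (v + v_o)/v.
f' = 1343 × (345 + 1)/345 = 1343 × 346/345 ≈ 1347 Hz.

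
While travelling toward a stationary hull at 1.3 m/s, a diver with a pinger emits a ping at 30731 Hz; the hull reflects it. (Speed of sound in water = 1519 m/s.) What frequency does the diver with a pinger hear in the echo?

The hull receives the sound from a moving source: f₁ = f₀ · v/(v − v_e) = 30731 × 1519/1517.7 ≈ 30757 Hz.
On the return leg the diver with a pinger is a moving observer: f₂ = f₁ · (v + v_e)/v = 30757 × 1520.3/1519 ≈ 30784 Hz.
Equivalently f₂ = f₀ · (v + v_e)/(v − v_e).

30784 Hz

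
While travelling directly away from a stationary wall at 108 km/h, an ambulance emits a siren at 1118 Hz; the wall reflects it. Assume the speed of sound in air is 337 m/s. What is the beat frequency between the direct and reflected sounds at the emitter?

183 Hz

108 km/h = 30 m/s.
The wall receives the sound from a moving source: f₁ = f₀ · v/(v + v_e) = 1118 × 337/367 ≈ 1026.6 Hz.
On the return leg the ambulance is a moving observer: f₂ = f₁ · (v − v_e)/v = 1026.6 × 307/337 ≈ 935.2 Hz.
Beat against the emitted tone: |f₂ − f₀| = 2v_e·f₀/(v + v_e) = 2 × 30 × 1118/367 ≈ 183 Hz.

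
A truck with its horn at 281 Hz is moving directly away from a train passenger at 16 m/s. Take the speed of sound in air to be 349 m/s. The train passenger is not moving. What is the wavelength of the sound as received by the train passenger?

1.30 m

With the source moving away from a stationary observer, f' = f · v/(v + v_s).
f' = 281 × 349/(349 + 16) ≈ 269 Hz.
λ' = v/f' = 349/268.682 ≈ 1.30 m.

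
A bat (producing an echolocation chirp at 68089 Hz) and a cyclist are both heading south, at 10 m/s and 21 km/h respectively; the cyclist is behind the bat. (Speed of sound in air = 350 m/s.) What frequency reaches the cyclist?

67301 Hz

21 km/h = 5.833 m/s.
The cyclist is behind, so the bat is moving away from it while the cyclist is moving toward the bat.
Both move, so f' = f · (v + v_o)/(v + v_s).
f' = 68089 × (350 + 5.833)/(350 + 10) = 68089 × 355.83/360 ≈ 67301 Hz.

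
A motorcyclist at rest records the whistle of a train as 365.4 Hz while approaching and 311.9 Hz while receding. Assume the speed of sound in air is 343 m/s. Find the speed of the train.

f₁/f₂ = (v + v_s)/(v − v_s), so v_s = v · (f₁ − f₂)/(f₁ + f₂).
v_s = 343 × (365.4 − 311.9)/(365.4 + 311.9) = 343 × 53.5/677.3 ≈ 27 m/s.

27 m/s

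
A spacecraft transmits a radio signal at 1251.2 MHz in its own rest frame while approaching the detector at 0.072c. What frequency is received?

1344.8 MHz

Relativistic Doppler for frequency: f' = f₀ · √((1 + β)/(1 − β)).
f' = 1251.2 × √(1.0720/0.9280) = 1251.2 × 1.07479 ≈ 1344.8 MHz.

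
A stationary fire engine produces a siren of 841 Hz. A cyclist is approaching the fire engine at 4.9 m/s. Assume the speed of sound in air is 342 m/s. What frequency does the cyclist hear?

853 Hz

Moving observer, stationary source: f' = f · (v + v_o)/v.
f' = 841 × (342 + 4.9)/342 = 841 × 346.9/342 ≈ 853 Hz.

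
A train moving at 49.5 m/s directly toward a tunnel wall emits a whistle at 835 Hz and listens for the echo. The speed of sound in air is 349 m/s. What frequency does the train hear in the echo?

The tunnel wall receives the sound from a moving source: f₁ = f₀ · v/(v − v_e) = 835 × 349/299.5 ≈ 973 Hz.
On the return leg the train is a moving observer: f₂ = f₁ · (v + v_e)/v = 973 × 398.5/349 ≈ 1111 Hz.
Equivalently f₂ = f₀ · (v + v_e)/(v − v_e).

1111 Hz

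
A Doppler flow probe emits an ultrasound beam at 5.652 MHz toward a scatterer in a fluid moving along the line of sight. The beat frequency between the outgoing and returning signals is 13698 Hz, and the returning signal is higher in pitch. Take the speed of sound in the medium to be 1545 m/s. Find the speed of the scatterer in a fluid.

1.87 m/s

Double Doppler shift off a moving reflector: f₂ = f₀ · (v + u)/(v − u) (u > 0 toward emitter).
Returning signal is higher, so f₂ = f₀ + Δf = 5652000 + 13698 = 5665698 Hz.
Rearranging, u = v · (f₂ − f₀)/(f₂ + f₀) = 1545 × 13698/11317698 ≈ 1.87 m/s.
So the scatterer in a fluid is moving at 1.87 m/s toward the emitter.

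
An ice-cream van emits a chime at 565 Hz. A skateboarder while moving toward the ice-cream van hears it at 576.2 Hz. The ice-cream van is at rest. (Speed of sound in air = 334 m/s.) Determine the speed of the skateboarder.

6.6 m/s

f' = f · (v + v_o)/v ⇒ v_o = v · |f'/f − 1|.
v_o = 334 × |576.2/565 − 1| = 334 × 0.01982 ≈ 6.6 m/s.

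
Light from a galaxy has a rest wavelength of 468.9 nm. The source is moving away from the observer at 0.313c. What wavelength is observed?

648.2 nm

Relativistic Doppler for wavelength: λ' = λ₀ · √((1 + β)/(1 − β)).
λ' = 468.9 × √(1.3130/0.6870) = 468.9 × 1.38246 ≈ 648.2 nm.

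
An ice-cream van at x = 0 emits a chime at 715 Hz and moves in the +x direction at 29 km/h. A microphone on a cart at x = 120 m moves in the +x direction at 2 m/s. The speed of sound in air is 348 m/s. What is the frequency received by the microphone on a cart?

29 km/h = 8.056 m/s.
The observer lies on the +x side, so the source is heading toward the observer and the observer is heading away from the source.
With source approaching and observer receding, f' = f · (v − v_o)/(v − v_s).
f' = 715 × (348 − 2)/(348 − 8.056) = 715 × 346/339.94 ≈ 728 Hz.

728 Hz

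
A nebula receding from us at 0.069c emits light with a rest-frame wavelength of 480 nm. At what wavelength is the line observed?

514.3 nm

Relativistic Doppler for wavelength: λ' = λ₀ · √((1 + β)/(1 − β)).
λ' = 480 × √(1.0690/0.9310) = 480 × 1.07155 ≈ 514.3 nm.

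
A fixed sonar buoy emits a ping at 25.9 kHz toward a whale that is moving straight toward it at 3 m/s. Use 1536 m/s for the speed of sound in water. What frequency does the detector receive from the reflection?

At the whale (a moving observer), f₁ = f₀ · (v + u)/v = 25.9 × 1539/1536 ≈ 26.0 kHz.
On reflection it acts as a source moving toward the stationary detector: f₂ = f₁ · v/(v − u) = 26.0 × 1536/1533 ≈ 26.0 kHz.
Equivalently f₂ = f₀ · (v + u)/(v − u).

26.0 kHz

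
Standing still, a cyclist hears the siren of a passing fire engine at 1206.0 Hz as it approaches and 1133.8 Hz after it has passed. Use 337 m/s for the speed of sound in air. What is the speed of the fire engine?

10.4 m/s

f₁/f₂ = (v + v_s)/(v − v_s), so v_s = v · (f₁ − f₂)/(f₁ + f₂).
v_s = 337 × (1206.0 − 1133.8)/(1206.0 + 1133.8) = 337 × 72.2/2339.8 ≈ 10.4 m/s.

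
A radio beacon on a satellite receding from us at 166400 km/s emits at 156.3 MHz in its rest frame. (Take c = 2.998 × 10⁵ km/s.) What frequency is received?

β = v/c = 166400/299800 = 0.5550.
Relativistic Doppler for frequency: f' = f₀ · √((1 − β)/(1 + β)).
f' = 156.3 × √(0.4450/1.5550) = 156.3 × 0.53492 ≈ 83.6 MHz.

83.6 MHz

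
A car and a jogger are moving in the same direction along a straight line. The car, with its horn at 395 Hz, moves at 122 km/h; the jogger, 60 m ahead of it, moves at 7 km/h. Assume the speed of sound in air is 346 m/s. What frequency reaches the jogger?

435 Hz

122 km/h = 33.89 m/s; 7 km/h = 1.944 m/s.
The jogger is ahead, so the car is moving toward it while the jogger is moving away from the car.
General Doppler shift: f' = f · (v − v_o)/(v − v_s).
f' = 395 × (346 − 1.944)/(346 − 33.89) = 395 × 344.06/312.11 ≈ 435 Hz.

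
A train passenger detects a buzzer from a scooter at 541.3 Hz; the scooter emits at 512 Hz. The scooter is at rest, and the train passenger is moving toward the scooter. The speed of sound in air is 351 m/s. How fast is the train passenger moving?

20.1 m/s

f' = f · (v + v_o)/v ⇒ v_o = v · |f'/f − 1|.
v_o = 351 × |541.3/512 − 1| = 351 × 0.05723 ≈ 20.1 m/s.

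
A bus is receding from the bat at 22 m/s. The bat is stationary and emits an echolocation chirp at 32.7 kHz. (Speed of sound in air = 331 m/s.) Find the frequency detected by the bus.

Only the observer moves, away from the source, so f' = f · (v − v_o)/v.
f' = 32.7 × (331 − 22)/331 = 32.7 × 309/331 ≈ 30.5 kHz.

30.5 kHz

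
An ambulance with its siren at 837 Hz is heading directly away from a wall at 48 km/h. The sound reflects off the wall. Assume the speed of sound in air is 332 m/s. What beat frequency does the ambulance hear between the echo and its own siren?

48 km/h = 13.33 m/s.
The wall receives the sound from a moving source: f₁ = f₀ · v/(v + v_e) = 837 × 332/345.33 ≈ 804.7 Hz.
On the return leg the ambulance is a moving observer: f₂ = f₁ · (v − v_e)/v = 804.7 × 318.67/332 ≈ 772.4 Hz.
Beat against the emitted tone: |f₂ − f₀| = 2v_e·f₀/(v + v_e) = 2 × 13.33 × 837/345.33 ≈ 65 Hz.

65 Hz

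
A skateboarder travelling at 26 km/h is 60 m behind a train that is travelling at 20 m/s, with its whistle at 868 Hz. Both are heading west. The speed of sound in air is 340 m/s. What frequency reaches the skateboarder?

837 Hz

26 km/h = 7.222 m/s.
The skateboarder is behind, so the train is moving away from it while the skateboarder is moving toward the train.
General Doppler shift: f' = f · (v + v_o)/(v + v_s).
f' = 868 × (340 + 7.222)/(340 + 20) = 868 × 347.22/360 ≈ 837 Hz.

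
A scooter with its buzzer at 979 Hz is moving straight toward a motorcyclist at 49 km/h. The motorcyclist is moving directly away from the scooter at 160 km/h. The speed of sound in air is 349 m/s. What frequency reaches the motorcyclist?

49 km/h = 13.61 m/s; 160 km/h = 44.44 m/s.
With source approaching and observer receding, f' = f · (v − v_o)/(v − v_s).
f' = 979 × (349 − 44.44)/(349 − 13.61) = 979 × 304.56/335.39 ≈ 889 Hz.

889 Hz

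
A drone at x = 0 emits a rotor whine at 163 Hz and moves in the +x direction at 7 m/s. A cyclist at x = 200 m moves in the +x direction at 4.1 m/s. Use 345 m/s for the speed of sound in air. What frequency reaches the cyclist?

164 Hz

The observer lies on the +x side, so the source is heading toward the observer and the observer is heading away from the source.
General Doppler shift: f' = f · (v − v_o)/(v − v_s).
f' = 163 × (345 − 4.1)/(345 − 7) = 163 × 340.9/338 ≈ 164 Hz.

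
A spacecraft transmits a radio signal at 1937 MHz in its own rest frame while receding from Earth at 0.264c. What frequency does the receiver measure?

1478.1 MHz

Relativistic Doppler for frequency: f' = f₀ · √((1 − β)/(1 + β)).
f' = 1937 × √(0.7360/1.2640) = 1937 × 0.76307 ≈ 1478.1 MHz.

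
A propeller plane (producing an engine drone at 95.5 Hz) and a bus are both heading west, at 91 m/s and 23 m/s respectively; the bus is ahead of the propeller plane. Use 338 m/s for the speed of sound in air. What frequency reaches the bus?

The bus is ahead, so the propeller plane is moving toward it while the bus is moving away from the propeller plane.
Both move, so f' = f · (v − v_o)/(v − v_s).
f' = 95.5 × (338 − 23)/(338 − 91) = 95.5 × 315/247 ≈ 122 Hz.

122 Hz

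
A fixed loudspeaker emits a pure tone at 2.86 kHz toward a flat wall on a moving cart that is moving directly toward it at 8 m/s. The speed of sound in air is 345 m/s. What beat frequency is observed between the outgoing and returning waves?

136 Hz

At the flat wall on a moving cart (a moving observer), f₁ = f₀ · (v + u)/v = 2.86 × 353/345 ≈ 2.9263 kHz.
The reflection then acts as a moving source: f₂ = f₁ · v/(v − u) ≈ 2.9958 kHz.
Beat frequency (with f₀ = 2860 Hz): |f₂ − f₀| = 2u·f₀/(v − u) = 2 × 8 × 2860/337 ≈ 136 Hz.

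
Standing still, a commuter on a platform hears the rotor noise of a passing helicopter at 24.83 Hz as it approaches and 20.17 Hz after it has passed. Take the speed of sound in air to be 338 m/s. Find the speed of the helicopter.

35 m/s

f₁/f₂ = (v + v_s)/(v − v_s), so v_s = v · (f₁ − f₂)/(f₁ + f₂).
v_s = 338 × (24.83 − 20.17)/(24.83 + 20.17) = 338 × 4.66/45.00 ≈ 35 m/s.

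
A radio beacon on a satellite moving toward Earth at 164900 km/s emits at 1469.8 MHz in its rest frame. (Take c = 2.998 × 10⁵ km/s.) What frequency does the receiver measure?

β = v/c = 164900/299800 = 0.5500.
Relativistic Doppler for frequency: f' = f₀ · √((1 + β)/(1 − β)).
f' = 1469.8 × √(1.5500/0.4500) = 1469.8 × 1.85601 ≈ 2728.0 MHz.

2728.0 MHz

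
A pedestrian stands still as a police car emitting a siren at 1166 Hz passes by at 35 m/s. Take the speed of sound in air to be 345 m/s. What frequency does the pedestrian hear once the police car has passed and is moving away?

1059 Hz

Receding: f₂ = f · v/(v + v_s) = 1166 × 345/380 ≈ 1059 Hz.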